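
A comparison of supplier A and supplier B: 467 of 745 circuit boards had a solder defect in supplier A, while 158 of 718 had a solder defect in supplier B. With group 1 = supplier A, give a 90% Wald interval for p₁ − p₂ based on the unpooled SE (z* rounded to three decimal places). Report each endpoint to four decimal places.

p̂₁ = 0.62685, p̂₂ = 0.22006, so the observed difference is 0.40679.
SE = √(0.000313973 + 0.000239041) = √0.000553014 = 0.023516.
For 90% confidence, z* = 1.645. Margin of error = 0.03868.
CI: 0.40679 ± 0.03868 = (0.3681, 0.4455).

(0.3681, 0.4455)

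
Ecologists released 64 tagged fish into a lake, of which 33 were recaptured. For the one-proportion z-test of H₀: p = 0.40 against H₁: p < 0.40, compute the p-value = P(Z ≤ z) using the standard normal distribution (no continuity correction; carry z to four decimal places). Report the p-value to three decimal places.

p-value = 0.970

p̂ = 33/64 = 0.51562.
SE₀ = √(0.40·0.60/64) = 0.061237.
z = (p̂ − p₀)/SE = (33/64 − 0.40)/0.061237 ≈ 1.8881.
p-value = P(Z ≤ z) with z = 1.8881 → 0.970.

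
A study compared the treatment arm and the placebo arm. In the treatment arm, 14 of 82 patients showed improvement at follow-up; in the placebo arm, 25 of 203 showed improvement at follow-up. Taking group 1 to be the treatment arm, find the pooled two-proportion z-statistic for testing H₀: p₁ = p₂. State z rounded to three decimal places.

z = 1.058

p̂₁ = 14/82 = 0.17073, p̂₂ = 25/203 = 0.12315.
Pooling: p̂ = 39/285 = 0.13684.
SE = √[p̂(1−p̂)(1/n₁+1/n₂)] = √[0.13684·0.86316·(1/82+1/203)] ≈ 0.044970.
z = 0.04758/0.044970 = 1.058.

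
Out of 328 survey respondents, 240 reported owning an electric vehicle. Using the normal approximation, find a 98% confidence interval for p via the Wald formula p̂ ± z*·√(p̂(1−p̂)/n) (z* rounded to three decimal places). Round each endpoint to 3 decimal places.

(0.675, 0.789)

Sample proportion p̂ = 240/328 = 0.73171.
SE(p̂) = √(0.73171·0.26829/328) = 0.024464.
For 98% confidence, z* = 2.326.
Margin of error: 2.326 × 0.024464 = 0.05690.
So the interval runs from 0.675 to 0.789.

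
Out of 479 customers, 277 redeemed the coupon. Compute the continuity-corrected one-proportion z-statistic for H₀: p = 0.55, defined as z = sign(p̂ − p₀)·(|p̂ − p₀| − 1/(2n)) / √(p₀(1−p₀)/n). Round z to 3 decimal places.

z = 1.199

Sample proportion p̂ = 277/479 = 0.57829. p̂ − p₀ = 0.028288.
Continuity correction 1/(2n) = 1/958 = 0.001044.
Corrected numerator: |0.028288| − 0.001044 = 0.027244.
SE₀ = √(0.55·0.45/479) = 0.022731.
z = +0.027244/0.022731 = 1.199.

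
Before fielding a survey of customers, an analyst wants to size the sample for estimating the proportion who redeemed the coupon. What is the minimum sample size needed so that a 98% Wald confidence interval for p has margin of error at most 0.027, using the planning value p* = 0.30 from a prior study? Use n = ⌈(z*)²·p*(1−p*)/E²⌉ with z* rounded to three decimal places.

n = 1559

The 98% critical value is z* = 2.326.
p*(1−p*) = 0.2100.
(z*)²·p*(1−p*)/E² = 5.410276·0.2100/0.000729 = 1558.516.
Rounding up, n = 1559.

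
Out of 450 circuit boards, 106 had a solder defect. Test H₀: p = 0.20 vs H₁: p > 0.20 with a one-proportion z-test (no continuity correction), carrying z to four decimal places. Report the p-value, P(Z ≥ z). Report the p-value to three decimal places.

p-value = 0.030

The sample proportion is 106/450 = 0.23556.
Under H₀, SE = √(p₀(1−p₀)/n) = √(0.20·0.80/450) = √0.000355556 = 0.018856.
z = (p̂ − p₀)/SE = (106/450 − 0.20)/0.018856 ≈ 1.8856.
From the standard normal, P(Z ≥ z) = 0.030.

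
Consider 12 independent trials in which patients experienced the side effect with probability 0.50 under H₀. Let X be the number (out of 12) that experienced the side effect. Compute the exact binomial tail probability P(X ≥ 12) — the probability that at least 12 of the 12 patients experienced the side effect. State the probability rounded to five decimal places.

P = 0.00024

X is binomial with n = 12 and p = 0.50.
P(X ≥ 12) = C(12,12)·0.50^12·0.50^0.
= 0.000244 = 0.00024.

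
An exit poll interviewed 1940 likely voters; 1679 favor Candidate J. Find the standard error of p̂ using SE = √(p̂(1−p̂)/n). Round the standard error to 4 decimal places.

Sample proportion p̂ = 1679/1940 = 0.86546.
p̂(1−p̂) = 0.116439.
SE = √(0.116439/1940) = √0.000060020 = 0.0077.

SE = 0.0077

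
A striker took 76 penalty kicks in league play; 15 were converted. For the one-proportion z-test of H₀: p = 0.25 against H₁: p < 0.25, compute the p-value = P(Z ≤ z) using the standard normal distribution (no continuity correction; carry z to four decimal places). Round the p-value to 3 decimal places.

p-value = 0.145

Sample proportion p̂ = 15/76 = 0.19737.
Null standard error: √(0.25·0.75/76) = √0.002467105 = 0.049670.
Test statistic (full precision, shown to 4 dp): z = (15/76 − 0.25)/SE₀ ≈ -1.0596.
p-value = P(Z ≤ z) with z = -1.0596 → 0.145.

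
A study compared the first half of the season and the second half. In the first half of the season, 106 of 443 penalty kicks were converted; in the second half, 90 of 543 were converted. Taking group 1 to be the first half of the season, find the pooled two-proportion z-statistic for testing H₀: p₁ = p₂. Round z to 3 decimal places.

z = 2.878

p̂₁ = 106/443 = 0.23928, p̂₂ = 90/543 = 0.16575.
Pooling: p̂ = 196/986 = 0.19878.
Pooled SE = √[0.1592683·0.00409896] ≈ 0.025551.
z = (p̂₁ − p̂₂)/SE = (0.23928 − 0.16575)/0.025551 = 0.07353/0.025551 = 2.878.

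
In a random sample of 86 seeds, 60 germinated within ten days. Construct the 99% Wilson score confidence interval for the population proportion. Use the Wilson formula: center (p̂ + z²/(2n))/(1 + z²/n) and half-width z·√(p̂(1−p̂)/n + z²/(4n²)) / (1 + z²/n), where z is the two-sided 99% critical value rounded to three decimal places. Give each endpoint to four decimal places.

p̂ = 60/86 = 0.69767; z = 2.576, so z² = 6.635776.
Denominator 1 + z²/n = 1 + 6.635776/86 = 1.077160.
Center = (0.69767 + 0.038580)/1.077160 = 0.68351.
Radicand: p̂(1−p̂)/n + z²/(4n²) = 0.002452614 + 0.000224303 = 0.002676917.
Half-width = z·√(radicand)/denom = 2.576·0.051739/1.077160 = 0.12373.
Interval: 0.68351 ± 0.12373 → (0.5598, 0.8072).

(0.5598, 0.8072)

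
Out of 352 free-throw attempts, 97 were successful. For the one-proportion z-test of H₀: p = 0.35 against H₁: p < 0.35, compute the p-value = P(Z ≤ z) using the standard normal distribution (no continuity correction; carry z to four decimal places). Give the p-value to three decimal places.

p-value = 0.002

p̂ = 97/352 = 0.27557.
SE₀ = √(0.35·0.65/352) = 0.025423.
Test statistic (full precision, shown to 4 dp): z = (97/352 − 0.35)/SE₀ ≈ -2.9278.
p-value = P(Z ≤ z) with z = -2.9278 → 0.002.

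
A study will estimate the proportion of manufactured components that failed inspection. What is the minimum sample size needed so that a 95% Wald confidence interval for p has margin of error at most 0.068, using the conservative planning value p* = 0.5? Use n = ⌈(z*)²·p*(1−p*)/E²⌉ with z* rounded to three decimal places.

n = 208

For 95% confidence, z* = 1.960.
p*(1−p*) = 0.50·0.50 = 0.2500.
Required n before rounding: 3.841600 × 0.2500 / 0.068² = 207.699.
⌈207.699⌉ = 208.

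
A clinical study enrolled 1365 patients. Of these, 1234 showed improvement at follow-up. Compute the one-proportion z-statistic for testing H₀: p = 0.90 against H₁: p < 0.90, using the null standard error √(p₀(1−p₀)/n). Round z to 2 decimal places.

z = 0.50

With x = 1234 successes in n = 1365, p̂ = 0.90403.
SE₀ = √(0.90·0.10/1365) = 0.008120.
Test statistic: z = 0.00403/0.008120 = 0.50.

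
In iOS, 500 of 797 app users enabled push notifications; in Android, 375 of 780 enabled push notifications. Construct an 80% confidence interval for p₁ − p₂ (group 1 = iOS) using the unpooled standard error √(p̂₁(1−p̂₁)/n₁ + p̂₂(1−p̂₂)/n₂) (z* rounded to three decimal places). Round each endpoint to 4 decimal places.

p̂₁ = 500/797 = 0.62735, p̂₂ = 375/780 = 0.48077; p̂₁ − p̂₂ = 0.14658.
SE = √(0.000293327 + 0.000320039) = √0.000613366 = 0.024766.
For 80% confidence, z* = 1.282. Margin = 1.282·0.024766 = 0.03175.
Interval: 0.14658 ± 0.03175 → (0.1148, 0.1783).

(0.1148, 0.1783)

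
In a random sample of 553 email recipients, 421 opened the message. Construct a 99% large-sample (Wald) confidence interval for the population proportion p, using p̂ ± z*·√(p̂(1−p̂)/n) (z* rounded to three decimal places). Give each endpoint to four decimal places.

Sample proportion p̂ = 421/553 = 0.76130.
SE = √(p̂(1−p̂)/n) = √(0.181721/553) = 0.018128.
z* = 2.576 at the 99% level.
Margin of error: 2.576 × 0.018128 = 0.04670.
Interval: 0.76130 ± 0.04670 → (0.7146, 0.8080).

(0.7146, 0.8080)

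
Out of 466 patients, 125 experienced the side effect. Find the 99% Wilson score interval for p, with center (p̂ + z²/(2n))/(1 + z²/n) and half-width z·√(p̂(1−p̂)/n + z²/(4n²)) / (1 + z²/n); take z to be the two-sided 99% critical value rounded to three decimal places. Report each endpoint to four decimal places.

p̂ = 125/466 = 0.26824; z = 2.576, so z² = 6.635776.
1 + z²/n = 1.014240.
Center = (0.26824 + 0.007120)/1.014240 = 0.27149.
Radicand: p̂(1−p̂)/n + z²/(4n²) = 0.000421218 + 0.000007639 = 0.000428857.
Half-width = 2.576·√0.000428857/1.014240 = 0.05260.
CI: 0.27149 ± 0.05260 = (0.2189, 0.3241).

(0.2189, 0.3241)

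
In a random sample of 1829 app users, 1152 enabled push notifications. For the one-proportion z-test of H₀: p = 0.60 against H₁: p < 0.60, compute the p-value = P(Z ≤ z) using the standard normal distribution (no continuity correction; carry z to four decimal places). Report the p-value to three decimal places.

p-value = 0.995

The sample proportion is 1152/1829 = 0.62985.
SE₀ = √(0.60·0.40/1829) = 0.011455.
z = (p̂ − p₀)/SE = (1152/1829 − 0.60)/0.011455 ≈ 2.6060.
From the standard normal, P(Z ≤ z) = 0.995.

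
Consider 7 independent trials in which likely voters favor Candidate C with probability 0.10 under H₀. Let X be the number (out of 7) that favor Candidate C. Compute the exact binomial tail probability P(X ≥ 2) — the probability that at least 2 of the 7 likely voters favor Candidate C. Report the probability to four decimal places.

P = 0.1497

X is binomial with n = 7 and p = 0.10.
P(X ≥ 2) = Σ_{j=2}^{7} C(7,j)·0.10^j·0.90^{7−j}.
= 0.124003 + 0.022964 + 0.002552 + 0.000170 + 0.000006 + 0.000000 = 0.1497.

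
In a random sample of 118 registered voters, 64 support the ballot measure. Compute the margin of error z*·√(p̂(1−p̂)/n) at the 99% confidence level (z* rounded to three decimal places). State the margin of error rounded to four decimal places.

ME = 0.1181

Sample proportion p̂ = 64/118 = 0.54237.
Standard error of p̂: √(0.248205/118) = √0.002103428 = 0.045863.
z* = 2.576 at the 99% level.
ME = 2.576·0.045863 = 0.1181.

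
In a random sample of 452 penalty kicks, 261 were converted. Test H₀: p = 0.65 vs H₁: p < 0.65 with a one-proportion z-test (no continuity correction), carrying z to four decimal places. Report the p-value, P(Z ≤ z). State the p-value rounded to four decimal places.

p-value = 0.0006

Sample proportion p̂ = 261/452 = 0.57743.
SE₀ = √(0.65·0.35/452) = 0.022435.
z = (p̂ − p₀)/SE = (261/452 − 0.65)/0.022435 ≈ -3.2346.
p-value = P(Z ≤ z) with z = -3.2346 → 0.0006.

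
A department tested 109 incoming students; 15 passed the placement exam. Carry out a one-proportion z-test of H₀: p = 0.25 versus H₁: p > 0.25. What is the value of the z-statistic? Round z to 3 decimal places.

The sample proportion is 15/109 = 0.13761.
SE₀ = √(0.25·0.75/109) = 0.041475.
z = (0.13761 − 0.25)/0.041475 = -0.11239/0.041475 = -2.710.

z = -2.710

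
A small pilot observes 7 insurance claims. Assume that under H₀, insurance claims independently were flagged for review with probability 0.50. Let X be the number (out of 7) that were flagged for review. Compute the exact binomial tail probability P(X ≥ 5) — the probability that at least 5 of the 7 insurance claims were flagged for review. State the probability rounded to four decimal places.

P = 0.2266

X is binomial with n = 7 and p = 0.50.
P(X ≥ 5) = C(7,5)·0.50^5·0.50^2 + C(7,6)·0.50^6·0.50^1 + C(7,7)·0.50^7·0.50^0.
= 0.164062 + 0.054688 + 0.007812 = 0.2266.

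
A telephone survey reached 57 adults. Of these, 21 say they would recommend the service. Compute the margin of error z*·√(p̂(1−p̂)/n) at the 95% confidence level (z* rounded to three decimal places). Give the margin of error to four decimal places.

ME = 0.1252

With x = 21 successes in n = 57, p̂ = 0.36842.
SE(p̂) = √(0.36842·0.63158/57) = 0.063892.
For 95% confidence, z* = 1.960.
ME = 1.960·0.063892 = 0.1252.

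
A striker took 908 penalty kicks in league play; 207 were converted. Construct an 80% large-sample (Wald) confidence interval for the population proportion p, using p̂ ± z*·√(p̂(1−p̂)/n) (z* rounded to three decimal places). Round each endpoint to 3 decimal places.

The sample proportion is 207/908 = 0.22797.
Standard error of p̂: √(0.176002/908) = √0.000193834 = 0.013922.
The 80% critical value is z* = 1.282.
Margin = 1.282·0.013922 = 0.01785.
CI: 0.22797 ± 0.01785 = (0.210, 0.246).

(0.210, 0.246)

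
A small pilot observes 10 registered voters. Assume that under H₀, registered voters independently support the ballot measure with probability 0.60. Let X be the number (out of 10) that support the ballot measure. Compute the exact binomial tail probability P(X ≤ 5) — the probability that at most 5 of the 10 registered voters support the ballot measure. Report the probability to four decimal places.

X is binomial with n = 10 and p = 0.60.
P(X ≤ 5) = Σ_{j=0}^{5} C(10,j)·0.60^j·0.40^{10−j}.
= 0.000105 + 0.001573 + 0.010617 + 0.042467 + 0.111477 + 0.200658 = 0.3669.

P = 0.3669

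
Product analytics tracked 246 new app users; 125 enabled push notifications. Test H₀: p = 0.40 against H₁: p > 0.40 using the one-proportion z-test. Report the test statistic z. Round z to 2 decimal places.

z = 3.46

p̂ = 125/246 = 0.50813.
SE₀ = √(0.40·0.60/246) = 0.031235.
Test statistic: z = 0.10813/0.031235 = 3.46.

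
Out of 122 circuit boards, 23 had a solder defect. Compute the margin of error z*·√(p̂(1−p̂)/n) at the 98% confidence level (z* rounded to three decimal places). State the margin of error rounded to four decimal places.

ME = 0.0824

Sample proportion p̂ = 23/122 = 0.18852.
SE(p̂) = √(0.18852·0.81148/122) = 0.035411.
z* = 2.326 at the 98% level.
ME = 2.326·0.035411 = 0.0824.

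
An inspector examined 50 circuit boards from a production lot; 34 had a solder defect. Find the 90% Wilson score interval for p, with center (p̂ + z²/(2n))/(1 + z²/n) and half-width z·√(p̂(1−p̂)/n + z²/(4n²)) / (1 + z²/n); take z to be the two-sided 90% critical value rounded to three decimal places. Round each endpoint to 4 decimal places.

p̂ = 34/50 = 0.68000; z = 1.645, so z² = 2.706025.
1 + z²/n = 1.054121.
Adjusted center: (0.68000 + z²/(2n))/1.054121 = 0.67076.
Radicand: p̂(1−p̂)/n + z²/(4n²) = 0.004352000 + 0.000270603 = 0.004622603.
Half-width = z·√(radicand)/denom = 1.645·0.067990/1.054121 = 0.10610.
So the interval runs from 0.5647 to 0.7769.

(0.5647, 0.7769)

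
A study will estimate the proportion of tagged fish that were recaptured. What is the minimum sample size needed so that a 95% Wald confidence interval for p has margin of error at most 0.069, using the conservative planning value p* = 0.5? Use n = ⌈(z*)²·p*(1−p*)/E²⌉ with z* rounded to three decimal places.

z* = 1.960 at the 95% level.
p*(1−p*) = 0.2500.
(z*)²·p*(1−p*)/E² = 3.841600·0.2500/0.004761 = 201.722.
Rounding up, n = 202.

n = 202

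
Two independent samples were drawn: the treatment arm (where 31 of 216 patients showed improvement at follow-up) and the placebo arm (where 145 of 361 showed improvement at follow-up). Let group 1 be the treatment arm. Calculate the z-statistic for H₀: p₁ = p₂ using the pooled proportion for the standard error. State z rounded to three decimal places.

z = -6.518

p̂₁ = 31/216 = 0.14352, p̂₂ = 145/361 = 0.40166.
Pooled p̂ = (31+145)/(216+361) = 176/577 = 0.30503.
Pooled SE = √[0.2119851·0.00739971] ≈ 0.039606.
z = (p̂₁ − p̂₂)/SE = (0.14352 − 0.40166)/0.039606 = -0.25814/0.039606 = -6.518.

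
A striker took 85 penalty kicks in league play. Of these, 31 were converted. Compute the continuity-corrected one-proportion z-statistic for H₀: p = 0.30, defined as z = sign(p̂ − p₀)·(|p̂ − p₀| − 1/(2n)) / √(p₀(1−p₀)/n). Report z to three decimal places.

z = 1.183

p̂ = 31/85 = 0.36471. p̂ − p₀ = 0.064706.
Continuity correction 1/(2n) = 1/170 = 0.005882.
Corrected numerator: |0.064706| − 0.005882 = 0.058824.
Null standard error: √(0.30·0.70/85) = √0.002470588 = 0.049705.
z = +0.058824/0.049705 = 1.183.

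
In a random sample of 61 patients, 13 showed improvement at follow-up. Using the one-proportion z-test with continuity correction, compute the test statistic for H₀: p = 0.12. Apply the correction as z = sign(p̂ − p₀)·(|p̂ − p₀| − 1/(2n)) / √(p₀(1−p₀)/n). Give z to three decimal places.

z = 2.041

Sample proportion p̂ = 13/61 = 0.21311. p̂ − p₀ = 0.093115.
Continuity correction 1/(2n) = 1/122 = 0.008197.
Corrected numerator: |0.093115| − 0.008197 = 0.084918.
Under H₀, SE = √(p₀(1−p₀)/n) = √(0.12·0.88/61) = √0.001731148 = 0.041607.
z = +0.084918/0.041607 = 2.041.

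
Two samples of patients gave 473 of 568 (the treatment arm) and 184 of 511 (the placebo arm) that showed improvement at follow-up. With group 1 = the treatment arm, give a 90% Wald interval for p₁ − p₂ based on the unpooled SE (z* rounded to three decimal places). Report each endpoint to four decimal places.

(0.4293, 0.5161)

p̂₁ = 0.83275, p̂₂ = 0.36008, so the observed difference is 0.47267.
Unpooled SE = √(p̂₁(1−p̂₁)/n₁ + p̂₂(1−p̂₂)/n₂) = √(0.000245211 + 0.000450924) = 0.026384.
z* = 1.645 at the 90% level. Margin = 1.645·0.026384 = 0.04340.
Interval: 0.47267 ± 0.04340 → (0.4293, 0.5161).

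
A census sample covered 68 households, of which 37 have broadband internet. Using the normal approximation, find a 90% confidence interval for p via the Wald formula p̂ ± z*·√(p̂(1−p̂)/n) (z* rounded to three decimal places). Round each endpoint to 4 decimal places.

(0.4448, 0.6435)

The sample proportion is 37/68 = 0.54412.
SE(p̂) = √(0.54412·0.45588/68) = 0.060397.
The 90% critical value is z* = 1.645.
Margin of error: 1.645 × 0.060397 = 0.09935.
CI: 0.54412 ± 0.09935 = (0.4448, 0.6435).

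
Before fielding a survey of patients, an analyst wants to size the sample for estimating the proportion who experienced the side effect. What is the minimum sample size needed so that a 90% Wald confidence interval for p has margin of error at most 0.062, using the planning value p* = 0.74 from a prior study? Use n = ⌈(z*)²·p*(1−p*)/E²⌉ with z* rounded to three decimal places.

z* = 1.645 at the 90% level.
p*(1−p*) = 0.74·0.26 = 0.1924.
(z*)²·p*(1−p*)/E² = 2.706025·0.1924/0.003844 = 135.442.
Rounding up, n = 136.

n = 136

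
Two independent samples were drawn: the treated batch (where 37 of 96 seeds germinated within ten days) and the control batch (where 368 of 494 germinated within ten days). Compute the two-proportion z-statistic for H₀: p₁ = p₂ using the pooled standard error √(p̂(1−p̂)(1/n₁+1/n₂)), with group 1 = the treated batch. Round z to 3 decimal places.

Sample proportions: p̂₁ = 37/96 = 0.38542 and p̂₂ = 368/494 = 0.74494.
Pooling: p̂ = 405/590 = 0.68644.
Pooled SE = √[0.2152399·0.01244096] ≈ 0.051747.
z = (p̂₁ − p̂₂)/SE = (0.38542 − 0.74494)/0.051747 = -0.35952/0.051747 = -6.948.

z = -6.948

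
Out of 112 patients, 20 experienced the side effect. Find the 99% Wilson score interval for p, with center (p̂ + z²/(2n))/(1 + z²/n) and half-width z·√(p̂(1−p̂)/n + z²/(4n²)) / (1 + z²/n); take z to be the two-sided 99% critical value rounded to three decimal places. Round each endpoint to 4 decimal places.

(0.1042, 0.2889)

Here p̂ = 20/112 = 0.17857 and z = 2.576 (z² = 6.635776).
1 + z²/n = 1.059248.
Center = (0.17857 + 0.029624)/1.059248 = 0.19655.
Radicand: p̂(1−p̂)/n + z²/(4n²) = 0.001309676 + 0.000132250 = 0.001441926.
Half-width = 2.576·√0.001441926/1.059248 = 0.09235.
Interval: 0.19655 ± 0.09235 → (0.1042, 0.2889).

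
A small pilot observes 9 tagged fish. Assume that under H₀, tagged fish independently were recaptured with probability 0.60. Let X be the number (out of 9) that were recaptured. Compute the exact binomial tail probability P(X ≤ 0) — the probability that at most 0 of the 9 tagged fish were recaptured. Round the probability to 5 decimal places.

X is binomial with n = 9 and p = 0.60.
P(X ≤ 0) = C(9,0)·0.60^0·0.40^9.
= 0.000262 = 0.00026.

P = 0.00026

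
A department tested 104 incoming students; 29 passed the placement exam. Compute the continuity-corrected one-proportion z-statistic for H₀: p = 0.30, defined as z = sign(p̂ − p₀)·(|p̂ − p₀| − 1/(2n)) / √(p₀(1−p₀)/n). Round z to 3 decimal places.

z = -0.364

p̂ = 29/104 = 0.27885. p̂ − p₀ = -0.021154.
Continuity correction 1/(2n) = 1/208 = 0.004808.
Corrected numerator: |-0.021154| − 0.004808 = 0.016346.
Null standard error: √(0.30·0.70/104) = √0.002019231 = 0.044936.
z = (−)0.016346/0.044936 = -0.364.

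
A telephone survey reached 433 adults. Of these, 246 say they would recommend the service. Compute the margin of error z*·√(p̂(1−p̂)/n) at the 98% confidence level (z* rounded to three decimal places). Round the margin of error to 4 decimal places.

ME = 0.0554

p̂ = 246/433 = 0.56813.
SE = √(p̂(1−p̂)/n) = √(0.245358/433) = 0.023804.
For 98% confidence, z* = 2.326.
ME = 2.326·0.023804 = 0.0554.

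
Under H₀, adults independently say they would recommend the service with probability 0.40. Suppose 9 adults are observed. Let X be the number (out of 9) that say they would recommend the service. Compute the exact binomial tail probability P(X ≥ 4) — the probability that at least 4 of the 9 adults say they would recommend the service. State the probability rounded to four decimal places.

X is binomial with n = 9 and p = 0.40.
P(X ≥ 4) = Σ_{j=4}^{9} C(9,j)·0.40^j·0.60^{9−j}.
= 0.250823 + 0.167215 + 0.074318 + 0.021234 + 0.003539 + 0.000262 = 0.5174.

P = 0.5174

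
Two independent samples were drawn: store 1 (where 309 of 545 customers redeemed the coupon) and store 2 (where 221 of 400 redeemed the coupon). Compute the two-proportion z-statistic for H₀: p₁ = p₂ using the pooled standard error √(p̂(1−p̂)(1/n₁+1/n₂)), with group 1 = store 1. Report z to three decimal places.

z = 0.443

Sample proportions: p̂₁ = 309/545 = 0.56697 and p̂₂ = 221/400 = 0.55250.
Pooling: p̂ = 530/945 = 0.56085.
Pooled SE = √[0.2462977·0.00433486] ≈ 0.032675.
z = 0.01447/0.032675 = 0.443.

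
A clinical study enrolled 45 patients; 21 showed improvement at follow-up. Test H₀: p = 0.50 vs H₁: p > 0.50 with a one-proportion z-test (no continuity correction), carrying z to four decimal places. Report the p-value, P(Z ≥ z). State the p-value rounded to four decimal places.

p-value = 0.6726

Sample proportion p̂ = 21/45 = 0.46667.
Under H₀, SE = √(p₀(1−p₀)/n) = √(0.50·0.50/45) = √0.005555556 = 0.074536.
z = (p̂ − p₀)/SE = (21/45 − 0.50)/0.074536 ≈ -0.4472.
From the standard normal, P(Z ≥ z) = 0.6726.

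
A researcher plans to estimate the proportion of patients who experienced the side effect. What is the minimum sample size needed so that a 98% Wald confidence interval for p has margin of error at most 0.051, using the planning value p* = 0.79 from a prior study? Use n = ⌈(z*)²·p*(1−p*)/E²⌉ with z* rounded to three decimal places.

The 98% critical value is z* = 2.326.
p*(1−p*) = 0.1659.
Required n before rounding: 5.410276 × 0.1659 / 0.051² = 345.085.
Rounding up, n = 346.

n = 346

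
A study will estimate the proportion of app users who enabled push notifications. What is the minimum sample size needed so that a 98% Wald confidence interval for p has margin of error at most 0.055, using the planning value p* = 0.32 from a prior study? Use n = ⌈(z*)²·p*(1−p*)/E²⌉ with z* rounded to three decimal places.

n = 390

The 98% critical value is z* = 2.326.
p*(1−p*) = 0.32·0.68 = 0.2176.
Required n before rounding: 5.410276 × 0.2176 / 0.055² = 389.182.
⌈389.182⌉ = 390.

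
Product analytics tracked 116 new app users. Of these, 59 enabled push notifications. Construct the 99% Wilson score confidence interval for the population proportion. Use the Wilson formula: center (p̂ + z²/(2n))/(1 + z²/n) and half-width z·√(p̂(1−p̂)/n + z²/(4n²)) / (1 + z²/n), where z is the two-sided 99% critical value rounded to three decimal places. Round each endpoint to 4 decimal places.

Here p̂ = 59/116 = 0.50862 and z = 2.576 (z² = 6.635776).
Denominator 1 + z²/n = 1 + 6.635776/116 = 1.057205.
Center = (0.50862 + 0.028602)/1.057205 = 0.50815.
Radicand: p̂(1−p̂)/n + z²/(4n²) = 0.002154532 + 0.000123287 = 0.002277819.
Half-width = z·√(radicand)/denom = 2.576·0.047726/1.057205 = 0.11629.
Interval: 0.50815 ± 0.11629 → (0.3919, 0.6244).

(0.3919, 0.6244)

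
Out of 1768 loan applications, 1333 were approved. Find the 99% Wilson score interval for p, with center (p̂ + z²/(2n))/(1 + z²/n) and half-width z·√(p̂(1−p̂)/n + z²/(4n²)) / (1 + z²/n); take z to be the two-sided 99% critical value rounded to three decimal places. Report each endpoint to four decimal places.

(0.7267, 0.7794)

p̂ = 1333/1768 = 0.75396; z = 2.576, so z² = 6.635776.
1 + z²/n = 1.003753.
Center = (0.75396 + 0.001877)/1.003753 = 0.75301.
Radicand: p̂(1−p̂)/n + z²/(4n²) = 0.000104923 + 0.000000531 = 0.000105454.
Half-width = z·√(radicand)/denom = 2.576·0.010269/1.003753 = 0.02635.
So the interval runs from 0.7267 to 0.7794.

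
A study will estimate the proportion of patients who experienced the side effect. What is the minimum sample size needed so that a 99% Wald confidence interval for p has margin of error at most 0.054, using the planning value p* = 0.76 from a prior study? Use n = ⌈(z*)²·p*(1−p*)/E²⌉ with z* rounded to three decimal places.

n = 416

The 99% critical value is z* = 2.576.
p*(1−p*) = 0.1824.
(z*)²·p*(1−p*)/E² = 6.635776·0.1824/0.002916 = 415.077.
⌈415.077⌉ = 416.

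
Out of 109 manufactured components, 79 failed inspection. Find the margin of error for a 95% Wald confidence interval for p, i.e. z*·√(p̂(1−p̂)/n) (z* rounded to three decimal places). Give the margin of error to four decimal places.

The sample proportion is 79/109 = 0.72477.
Standard error of p̂: √(0.199478/109) = √0.001830075 = 0.042779.
The 95% critical value is z* = 1.960.
So ME = 0.0838.

ME = 0.0838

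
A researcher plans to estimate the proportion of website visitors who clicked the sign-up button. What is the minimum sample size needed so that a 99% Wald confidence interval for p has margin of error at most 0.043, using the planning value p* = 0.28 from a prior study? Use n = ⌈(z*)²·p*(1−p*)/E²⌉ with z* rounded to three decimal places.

For 99% confidence, z* = 2.576.
p*(1−p*) = 0.2016.
Required n before rounding: 6.635776 × 0.2016 / 0.043² = 723.511.
Rounding up, n = 724.

n = 724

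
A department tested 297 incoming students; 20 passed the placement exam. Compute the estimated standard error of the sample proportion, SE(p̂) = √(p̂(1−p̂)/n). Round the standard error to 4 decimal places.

SE = 0.0145

Sample proportion p̂ = 20/297 = 0.06734.
p̂(1−p̂) = 0.062805.
Dividing by n and taking the root: √0.000211465 = 0.0145.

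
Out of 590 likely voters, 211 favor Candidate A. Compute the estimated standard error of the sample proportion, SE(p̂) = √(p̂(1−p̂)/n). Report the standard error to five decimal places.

SE = 0.01973

With x = 211 successes in n = 590, p̂ = 0.35763.
p̂(1−p̂) = 0.229731.
SE = √(0.229731/590) = 0.01973.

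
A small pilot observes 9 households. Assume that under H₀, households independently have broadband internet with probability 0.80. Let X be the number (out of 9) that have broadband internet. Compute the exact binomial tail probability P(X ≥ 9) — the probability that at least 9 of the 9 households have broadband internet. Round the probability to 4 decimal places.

X is binomial with n = 9 and p = 0.80.
P(X ≥ 9) = C(9,9)·0.80^9·0.20^0.
= 0.134218 = 0.1342.

P = 0.1342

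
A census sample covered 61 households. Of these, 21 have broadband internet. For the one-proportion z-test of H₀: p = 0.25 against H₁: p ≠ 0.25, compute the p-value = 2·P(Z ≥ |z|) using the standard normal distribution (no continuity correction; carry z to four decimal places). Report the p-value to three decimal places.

p̂ = 21/61 = 0.34426.
Null standard error: √(0.25·0.75/61) = √0.003073770 = 0.055442.
z = (p̂ − p₀)/SE = (21/61 − 0.25)/0.055442 ≈ 1.7002.
p-value = 2·P(Z ≥ |z|) with z = 1.7002 → 0.089.

p-value = 0.089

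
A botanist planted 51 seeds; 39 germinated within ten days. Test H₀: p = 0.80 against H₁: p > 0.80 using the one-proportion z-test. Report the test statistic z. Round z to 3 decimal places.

z = -0.630

p̂ = 39/51 = 0.76471.
Under H₀, SE = √(p₀(1−p₀)/n) = √(0.80·0.20/51) = √0.003137255 = 0.056011.
Test statistic: z = -0.03529/0.056011 = -0.630.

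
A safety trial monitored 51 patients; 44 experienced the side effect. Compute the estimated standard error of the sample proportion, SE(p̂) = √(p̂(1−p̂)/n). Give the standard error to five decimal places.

With x = 44 successes in n = 51, p̂ = 0.86275.
p̂(1−p̂) = 0.118412.
SE = √(0.118412/51) = 0.04819.

SE = 0.04819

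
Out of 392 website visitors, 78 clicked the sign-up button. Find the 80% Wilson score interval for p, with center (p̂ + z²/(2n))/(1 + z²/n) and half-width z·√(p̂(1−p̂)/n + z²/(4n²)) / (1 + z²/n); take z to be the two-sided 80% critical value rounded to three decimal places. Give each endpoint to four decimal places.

Here p̂ = 78/392 = 0.19898 and z = 1.282 (z² = 1.643524).
1 + z²/n = 1.004193.
Adjusted center: (0.19898 + z²/(2n))/1.004193 = 0.20024.
Radicand: p̂(1−p̂)/n + z²/(4n²) = 0.000406599 + 0.000002674 = 0.000409273.
Half-width = z·√(radicand)/denom = 1.282·0.020230/1.004193 = 0.02583.
So the interval runs from 0.1744 to 0.2261.

(0.1744, 0.2261)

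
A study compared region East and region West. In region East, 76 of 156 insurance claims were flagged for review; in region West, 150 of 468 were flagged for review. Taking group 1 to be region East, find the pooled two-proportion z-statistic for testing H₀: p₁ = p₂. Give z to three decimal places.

z = 3.751

Sample proportions: p̂₁ = 76/156 = 0.48718 and p̂₂ = 150/468 = 0.32051.
Pooling: p̂ = 226/624 = 0.36218.
Pooled SE = √[0.2310055·0.00854701] ≈ 0.044434.
z = (p̂₁ − p̂₂)/SE = (0.48718 − 0.32051)/0.044434 = 0.16667/0.044434 = 3.751.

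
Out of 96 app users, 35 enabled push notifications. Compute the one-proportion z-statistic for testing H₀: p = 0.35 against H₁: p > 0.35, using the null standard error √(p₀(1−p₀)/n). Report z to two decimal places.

With x = 35 successes in n = 96, p̂ = 0.36458.
Null standard error: √(0.35·0.65/96) = √0.002369792 = 0.048681.
z = (0.36458 − 0.35)/0.048681 = 0.01458/0.048681 = 0.30.

z = 0.30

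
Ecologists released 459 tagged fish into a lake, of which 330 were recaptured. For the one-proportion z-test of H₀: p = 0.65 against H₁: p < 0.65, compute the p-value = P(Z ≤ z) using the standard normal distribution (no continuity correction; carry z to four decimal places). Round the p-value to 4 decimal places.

p-value = 0.9990

With x = 330 successes in n = 459, p̂ = 0.71895.
SE₀ = √(0.65·0.35/459) = 0.022263.
z = (p̂ − p₀)/SE = (330/459 − 0.65)/0.022263 ≈ 3.0973.
From the standard normal, P(Z ≤ z) = 0.9990.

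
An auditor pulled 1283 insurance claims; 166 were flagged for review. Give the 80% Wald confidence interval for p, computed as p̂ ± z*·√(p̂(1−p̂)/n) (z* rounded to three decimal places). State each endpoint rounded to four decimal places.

With x = 166 successes in n = 1283, p̂ = 0.12938.
Standard error of p̂: √(0.112644/1283) = √0.000087797 = 0.009370.
The 80% critical value is z* = 1.282.
Margin = 1.282·0.009370 = 0.01201.
So the interval runs from 0.1174 to 0.1414.

(0.1174, 0.1414)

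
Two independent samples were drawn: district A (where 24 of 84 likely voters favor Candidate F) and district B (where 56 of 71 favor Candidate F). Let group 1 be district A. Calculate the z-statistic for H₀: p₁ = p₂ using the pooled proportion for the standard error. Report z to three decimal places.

Sample proportions: p̂₁ = 24/84 = 0.28571 and p̂₂ = 56/71 = 0.78873.
Pooled p̂ = (24+56)/(84+71) = 80/155 = 0.51613.
SE = √[p̂(1−p̂)(1/n₁+1/n₂)] = √[0.51613·0.48387·(1/84+1/71)] ≈ 0.080564.
z = (p̂₁ − p̂₂)/SE = (0.28571 − 0.78873)/0.080564 = -0.50302/0.080564 = -6.244.

z = -6.244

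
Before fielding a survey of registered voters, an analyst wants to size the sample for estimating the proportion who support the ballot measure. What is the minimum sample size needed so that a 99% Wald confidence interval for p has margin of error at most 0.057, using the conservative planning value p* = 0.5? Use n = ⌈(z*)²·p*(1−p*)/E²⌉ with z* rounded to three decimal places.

The 99% critical value is z* = 2.576.
p*(1−p*) = 0.50·0.50 = 0.2500.
(z*)²·p*(1−p*)/E² = 6.635776·0.2500/0.003249 = 510.601.
⌈510.601⌉ = 511.

n = 511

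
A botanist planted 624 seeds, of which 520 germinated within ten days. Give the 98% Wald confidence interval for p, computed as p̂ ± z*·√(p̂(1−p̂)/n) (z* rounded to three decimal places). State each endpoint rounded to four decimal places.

With x = 520 successes in n = 624, p̂ = 0.83333.
SE = √(p̂(1−p̂)/n) = √(0.138889/624) = 0.014919.
The 98% critical value is z* = 2.326.
Margin of error: 2.326 × 0.014919 = 0.03470.
CI: 0.83333 ± 0.03470 = (0.7986, 0.8680).

(0.7986, 0.8680)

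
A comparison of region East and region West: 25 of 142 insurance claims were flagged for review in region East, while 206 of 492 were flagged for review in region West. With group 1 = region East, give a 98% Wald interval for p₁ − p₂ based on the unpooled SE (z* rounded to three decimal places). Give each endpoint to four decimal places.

(-0.3332, -0.1521)

p̂₁ = 0.17606, p̂₂ = 0.41870, so the observed difference is -0.24264.
SE = √(0.001021553 + 0.000494695) = √0.001516248 = 0.038939.
z* = 2.326 at the 98% level. Margin = 2.326·0.038939 = 0.09057.
CI: -0.24264 ± 0.09057 = (-0.3332, -0.1521).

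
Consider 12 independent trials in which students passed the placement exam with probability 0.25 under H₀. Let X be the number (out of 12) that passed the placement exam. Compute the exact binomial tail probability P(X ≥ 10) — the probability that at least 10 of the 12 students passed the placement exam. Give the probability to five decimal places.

X ~ Binomial(n=12, p=0.25).
P(X ≥ 10) = C(12,10)·0.25^10·0.75^2 + C(12,11)·0.25^11·0.75^1 + C(12,12)·0.25^12·0.75^0.
= 0.000035 + 0.000002 + 0.000000 = 0.00004.

P = 0.00004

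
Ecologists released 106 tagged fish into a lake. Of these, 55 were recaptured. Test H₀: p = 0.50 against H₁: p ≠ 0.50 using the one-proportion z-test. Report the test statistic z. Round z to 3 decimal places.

z = 0.389

With x = 55 successes in n = 106, p̂ = 0.51887.
SE₀ = √(0.50·0.50/106) = 0.048564.
z = (p̂ − p₀)/SE = (0.51887 − 0.50)/0.048564 = 0.389.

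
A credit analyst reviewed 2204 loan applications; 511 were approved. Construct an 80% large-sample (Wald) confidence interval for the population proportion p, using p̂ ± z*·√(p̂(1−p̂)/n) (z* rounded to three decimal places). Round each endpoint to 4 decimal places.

With x = 511 successes in n = 2204, p̂ = 0.23185.
SE = √(p̂(1−p̂)/n) = √(0.178096/2204) = 0.008989.
For 80% confidence, z* = 1.282.
Margin = 1.282·0.008989 = 0.01152.
So the interval runs from 0.2203 to 0.2434.

(0.2203, 0.2434)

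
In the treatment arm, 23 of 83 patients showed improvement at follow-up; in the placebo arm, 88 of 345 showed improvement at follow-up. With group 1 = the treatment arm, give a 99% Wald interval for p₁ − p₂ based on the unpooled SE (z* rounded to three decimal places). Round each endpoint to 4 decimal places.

p̂₁ = 23/83 = 0.27711, p̂₂ = 88/345 = 0.25507; p̂₁ − p̂₂ = 0.02204.
Unpooled SE = √(p̂₁(1−p̂₁)/n₁ + p̂₂(1−p̂₂)/n₂) = √(0.002413486 + 0.000550755) = 0.054445.
z* = 2.576 at the 99% level. Margin = 2.576·0.054445 = 0.14025.
CI: 0.02204 ± 0.14025 = (-0.1182, 0.1623).

(-0.1182, 0.1623)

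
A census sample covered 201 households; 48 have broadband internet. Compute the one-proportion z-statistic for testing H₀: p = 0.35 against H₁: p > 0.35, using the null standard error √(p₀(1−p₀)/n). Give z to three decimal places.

z = -3.305

With x = 48 successes in n = 201, p̂ = 0.23881.
Null standard error: √(0.35·0.65/201) = √0.001131841 = 0.033643.
z = (0.23881 − 0.35)/0.033643 = -0.11119/0.033643 = -3.305.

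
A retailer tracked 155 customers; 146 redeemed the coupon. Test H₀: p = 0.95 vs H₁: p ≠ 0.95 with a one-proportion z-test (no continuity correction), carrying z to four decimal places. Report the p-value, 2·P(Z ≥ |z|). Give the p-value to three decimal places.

Sample proportion p̂ = 146/155 = 0.94194.
Null standard error: √(0.95·0.05/155) = √0.000306452 = 0.017506.
z = (p̂ − p₀)/SE = (146/155 − 0.95)/0.017506 ≈ -0.4607.
From the standard normal, 2·P(Z ≥ |z|) = 0.645.

p-value = 0.645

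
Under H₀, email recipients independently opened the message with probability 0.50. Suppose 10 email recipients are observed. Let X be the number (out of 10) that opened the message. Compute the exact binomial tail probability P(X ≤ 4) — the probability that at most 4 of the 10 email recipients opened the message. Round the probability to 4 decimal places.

X ~ Binomial(n=10, p=0.50).
P(X ≤ 4) = Σ_{j=0}^{4} C(10,j)·0.50^j·0.50^{10−j}.
= 0.000977 + 0.009766 + 0.043945 + 0.117188 + 0.205078 = 0.3770.

P = 0.3770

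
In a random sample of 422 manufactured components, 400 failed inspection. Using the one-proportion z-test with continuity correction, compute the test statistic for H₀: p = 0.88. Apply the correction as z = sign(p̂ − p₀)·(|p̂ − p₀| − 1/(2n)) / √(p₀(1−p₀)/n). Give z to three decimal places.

z = 4.215

Sample proportion p̂ = 400/422 = 0.94787. p̂ − p₀ = 0.067867.
1/(2n) = 0.001185.
Corrected numerator: |0.067867| − 0.001185 = 0.066682.
SE₀ = √(0.88·0.12/422) = 0.015819.
z = +0.066682/0.015819 = 4.215.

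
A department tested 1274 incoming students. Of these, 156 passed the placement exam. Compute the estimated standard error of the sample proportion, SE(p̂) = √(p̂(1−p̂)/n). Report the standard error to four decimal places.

SE = 0.0092

With x = 156 successes in n = 1274, p̂ = 0.12245.
p̂(1−p̂) = 0.107456.
SE = √(0.107456/1274) = 0.0092.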